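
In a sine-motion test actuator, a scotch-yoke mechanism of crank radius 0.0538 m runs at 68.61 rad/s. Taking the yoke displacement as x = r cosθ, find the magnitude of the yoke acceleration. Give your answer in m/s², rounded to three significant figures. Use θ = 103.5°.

ω = 68.61 rad/s
x = r cosθ ⇒ ẍ = −rω² cosθ (ω constant).
|a| = rω²|cosθ| = 0.0538·(68.61)²·|cos 103.5°| = 59.121 m/s².

59.1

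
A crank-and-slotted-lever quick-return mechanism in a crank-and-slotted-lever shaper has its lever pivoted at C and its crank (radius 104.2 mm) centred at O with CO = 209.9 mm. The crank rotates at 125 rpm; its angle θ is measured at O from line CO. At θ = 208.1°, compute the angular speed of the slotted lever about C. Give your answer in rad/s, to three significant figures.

ω = 13.09 rad/s (from 125 rpm).
Crank pin A relative to C: A = (d + r cosθ, r sinθ); lever angle φ = atan2(r sinθ, d + r cosθ).
Differentiating tanφ: φ̇ = rω(d cosθ + r)/(d² + r² + 2dr cosθ).
d² + r² + 2dr cosθ = |CA|² = 0.0163286 m²;  d cosθ + r = -0.080958 m.
|ω_lever| = |0.1042·13.09·-0.080958| / 0.0163286 = 6.7627 rad/s.

6.76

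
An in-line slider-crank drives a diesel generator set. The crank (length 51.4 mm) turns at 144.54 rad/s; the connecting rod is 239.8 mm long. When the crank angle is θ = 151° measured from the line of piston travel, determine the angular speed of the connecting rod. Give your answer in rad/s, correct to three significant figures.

ω = 144.5 rad/s
The rod makes angle φ with the slider axis where L sinφ = r sinθ; differentiating, L cosφ·φ̇ = r ω cosθ.
L cosφ = √(L² − r² sin²θ) = 0.2385 m.
|ω_rod| = r ω |cosθ| / √(L² − r² sin²θ) = 0.0514·144.5·0.87462/0.2385 = 27.245 rad/s.

27.2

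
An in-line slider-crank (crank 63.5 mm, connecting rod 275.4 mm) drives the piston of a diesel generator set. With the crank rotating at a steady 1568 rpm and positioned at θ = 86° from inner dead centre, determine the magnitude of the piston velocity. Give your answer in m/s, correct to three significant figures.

ω = 2π·1568/60 = 164.2 rad/s
For an in-line slider-crank, x = r cosθ + √(L² − r² sin²θ), so v = −rω sinθ·[1 + r cosθ/√(L² − r² sin²θ)].
With r = 0.0635 m, L = 0.2754 m, θ = 86°: √(L² − r² sin²θ) = 0.26802 m.
v = −0.0635·164.2·0.99756·[1 + 0.0635·0.06976/0.26802] = -10.573 m/s.
|v| = 10.573 m/s.

10.6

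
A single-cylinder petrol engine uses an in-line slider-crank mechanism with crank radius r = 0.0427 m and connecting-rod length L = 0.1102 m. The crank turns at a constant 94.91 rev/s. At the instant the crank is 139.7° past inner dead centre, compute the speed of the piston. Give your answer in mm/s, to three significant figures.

11400

ω = 2π·94.9 = 596.3 rad/s
For an in-line slider-crank, x = r cosθ + √(L² − r² sin²θ), so v = −rω sinθ·[1 + r cosθ/√(L² − r² sin²θ)].
With r = 0.0427 m, L = 0.1102 m, θ = 139.7°: √(L² − r² sin²θ) = 0.10668 m.
v = −0.0427·596.3·0.64679·[1 + 0.0427·-0.76267/0.10668] = -11.442 m/s.
|v| = 11.442 m/s = 11442 mm/s.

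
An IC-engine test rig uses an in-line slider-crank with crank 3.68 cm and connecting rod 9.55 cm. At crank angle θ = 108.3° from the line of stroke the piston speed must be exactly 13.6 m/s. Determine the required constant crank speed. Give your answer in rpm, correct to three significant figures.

For an in-line slider-crank, |v_piston| = rω|sinθ|·[1 + r cosθ/√(L² − r² sin²θ)].
With r = 0.0368 m, L = 0.0955 m, θ = 108.3°: the bracketed kinematic factor |dx/dθ| = 0.030397 m.
ω = v/|dx/dθ| = 13.6/0.030397 = 447.42 rad/s.
N = 60ω/(2π) = 4272.5 rpm.

4270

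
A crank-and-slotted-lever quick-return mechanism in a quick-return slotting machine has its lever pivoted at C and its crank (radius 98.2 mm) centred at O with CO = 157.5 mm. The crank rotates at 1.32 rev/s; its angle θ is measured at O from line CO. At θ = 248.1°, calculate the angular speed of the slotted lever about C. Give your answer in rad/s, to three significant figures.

1.40

ω = 8.294 rad/s (from 1.32 rev/s).
Crank pin A relative to C: A = (d + r cosθ, r sinθ); lever angle φ = atan2(r sinθ, d + r cosθ).
Differentiating tanφ: φ̇ = rω(d cosθ + r)/(d² + r² + 2dr cosθ).
d² + r² + 2dr cosθ = |CA|² = 0.0229119 m²;  d cosθ + r = +0.039454 m.
|ω_lever| = |0.0982·8.294·+0.039454| / 0.0229119 = 1.4025 rad/s.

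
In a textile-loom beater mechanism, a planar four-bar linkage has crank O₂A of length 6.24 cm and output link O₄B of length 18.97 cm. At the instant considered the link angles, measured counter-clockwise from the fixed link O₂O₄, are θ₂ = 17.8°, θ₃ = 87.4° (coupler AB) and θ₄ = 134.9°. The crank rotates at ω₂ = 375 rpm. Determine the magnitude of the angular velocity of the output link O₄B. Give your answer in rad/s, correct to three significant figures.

16.4

ω₂ = 39.27 rad/s (from 375 rpm).
Differentiating the loop-closure r₂e^{iθ₂}+r₃e^{iθ₃}=r₁+r₄e^{iθ₄} gives r₂ω₂e^{iθ₂}+r₃ω₃e^{iθ₃}=r₄ω₄e^{iθ₄}.
Eliminating the other unknown: ω₄ = r₂ω₂ sin(θ₂−θ₃) / [r₄ sin(θ₄−θ₃)].
Numerator sine = -0.93728; denominator sine = +0.73728.
Result = 0.0624·39.27·(-0.93728) / (0.1897·(+0.73728)) = -16.422 rad/s; magnitude 16.422 rad/s.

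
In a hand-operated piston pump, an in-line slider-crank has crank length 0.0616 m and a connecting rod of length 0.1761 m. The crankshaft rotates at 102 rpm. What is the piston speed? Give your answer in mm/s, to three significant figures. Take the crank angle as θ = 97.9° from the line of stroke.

618

ω = 2π·102/60 = 10.68 rad/s
For an in-line slider-crank, x = r cosθ + √(L² − r² sin²θ), so v = −rω sinθ·[1 + r cosθ/√(L² − r² sin²θ)].
With r = 0.0616 m, L = 0.1761 m, θ = 97.9°: √(L² − r² sin²θ) = 0.16519 m.
v = −0.0616·10.68·0.99051·[1 + 0.0616·-0.13744/0.16519] = -0.61833 m/s.
|v| = 0.61833 m/s = 618.33 mm/s.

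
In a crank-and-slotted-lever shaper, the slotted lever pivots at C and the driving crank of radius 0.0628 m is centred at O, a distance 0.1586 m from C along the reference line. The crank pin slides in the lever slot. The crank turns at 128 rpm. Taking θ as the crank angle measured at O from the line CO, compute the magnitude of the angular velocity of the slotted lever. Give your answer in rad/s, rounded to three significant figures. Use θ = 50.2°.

3.31

ω = 13.4 rad/s (from 128 rpm).
Crank pin A relative to C: A = (d + r cosθ, r sinθ); lever angle φ = atan2(r sinθ, d + r cosθ).
Differentiating tanφ: φ̇ = rω(d cosθ + r)/(d² + r² + 2dr cosθ).
d² + r² + 2dr cosθ = |CA|² = 0.0418489 m²;  d cosθ + r = +0.16432 m.
|ω_lever| = |0.0628·13.4·+0.16432| / 0.0418489 = 3.3053 rad/s.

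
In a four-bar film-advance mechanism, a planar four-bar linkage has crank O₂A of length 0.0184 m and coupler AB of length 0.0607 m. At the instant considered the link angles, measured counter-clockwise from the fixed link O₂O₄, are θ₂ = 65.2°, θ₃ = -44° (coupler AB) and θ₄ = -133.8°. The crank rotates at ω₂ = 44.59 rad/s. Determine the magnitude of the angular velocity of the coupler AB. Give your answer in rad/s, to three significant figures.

ω₂ = 44.59 rad/s
Differentiating the loop-closure r₂e^{iθ₂}+r₃e^{iθ₃}=r₁+r₄e^{iθ₄} gives r₂ω₂e^{iθ₂}+r₃ω₃e^{iθ₃}=r₄ω₄e^{iθ₄}.
Eliminating the other unknown: ω₃ = r₂ω₂ sin(θ₄−θ₂) / [r₃ sin(θ₃−θ₄)].
Numerator sine = +0.32557; denominator sine = +0.99999.
Result = 0.0184·44.59·(+0.32557) / (0.0607·(+0.99999)) = +4.4006 rad/s; magnitude 4.4006 rad/s.

4.40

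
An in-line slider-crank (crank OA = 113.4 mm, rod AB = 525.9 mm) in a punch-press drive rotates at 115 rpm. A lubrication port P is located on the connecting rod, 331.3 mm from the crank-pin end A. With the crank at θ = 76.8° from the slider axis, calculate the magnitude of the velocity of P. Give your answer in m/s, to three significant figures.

ω = 12.04 rad/s.  Crank-pin speed |V_A| = rω = 1.3657 m/s, perpendicular to OA.
Rod angle: sinφ = −(r/L) sinθ ⇒ φ = -12.118°; ω_rod = −rω cosθ/√(L²−r²sin²θ) = -0.60649 rad/s.
V_P = V_A + ω_rod × AP, with AP = 0.3313 m along the rod.
Components: V_Px = −rω sinθ − a·ω_rod·sinφ = -1.3718 m/s;  V_Py = rω cosθ + a·ω_rod·cosφ = +0.11539 m/s.
|V_P| = √(V_Px² + V_Py²) = 1.3766 m/s.

1.38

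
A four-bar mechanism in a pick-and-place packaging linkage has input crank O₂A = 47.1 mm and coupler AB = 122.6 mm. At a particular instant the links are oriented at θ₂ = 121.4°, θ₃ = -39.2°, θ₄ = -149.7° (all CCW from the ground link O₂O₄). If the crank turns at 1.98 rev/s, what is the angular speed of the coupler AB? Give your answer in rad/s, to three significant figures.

ω₂ = 12.44 rad/s (from 1.98 rev/s).
Differentiating the loop-closure r₂e^{iθ₂}+r₃e^{iθ₃}=r₁+r₄e^{iθ₄} gives r₂ω₂e^{iθ₂}+r₃ω₃e^{iθ₃}=r₄ω₄e^{iθ₄}.
Eliminating the other unknown: ω₃ = r₂ω₂ sin(θ₄−θ₂) / [r₃ sin(θ₃−θ₄)].
Numerator sine = +0.99982; denominator sine = +0.93667.
Result = 0.0471·12.44·(+0.99982) / (0.1226·(+0.93667)) = +5.1016 rad/s; magnitude 5.1016 rad/s.

5.10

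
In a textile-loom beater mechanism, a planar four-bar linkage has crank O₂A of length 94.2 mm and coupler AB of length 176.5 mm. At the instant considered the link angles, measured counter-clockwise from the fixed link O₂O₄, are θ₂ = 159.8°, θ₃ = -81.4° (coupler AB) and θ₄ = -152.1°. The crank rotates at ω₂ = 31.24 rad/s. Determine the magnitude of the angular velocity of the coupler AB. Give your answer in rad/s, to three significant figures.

13.1

ω₂ = 31.24 rad/s
Differentiating the loop-closure r₂e^{iθ₂}+r₃e^{iθ₃}=r₁+r₄e^{iθ₄} gives r₂ω₂e^{iθ₂}+r₃ω₃e^{iθ₃}=r₄ω₄e^{iθ₄}.
Eliminating the other unknown: ω₃ = r₂ω₂ sin(θ₄−θ₂) / [r₃ sin(θ₃−θ₄)].
Numerator sine = +0.74431; denominator sine = +0.94380.
Result = 0.0942·31.24·(+0.74431) / (0.1765·(+0.94380)) = +13.149 rad/s; magnitude 13.149 rad/s.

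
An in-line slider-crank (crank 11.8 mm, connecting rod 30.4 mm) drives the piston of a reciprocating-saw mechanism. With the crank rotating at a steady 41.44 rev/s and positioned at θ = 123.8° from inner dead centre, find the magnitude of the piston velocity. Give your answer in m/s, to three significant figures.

ω = 2π·41.4 = 260.4 rad/s
For an in-line slider-crank, x = r cosθ + √(L² − r² sin²θ), so v = −rω sinθ·[1 + r cosθ/√(L² − r² sin²θ)].
With r = 0.0118 m, L = 0.0304 m, θ = 123.8°: √(L² − r² sin²θ) = 0.028775 m.
v = −0.0118·260.4·0.83098·[1 + 0.0118·-0.55630/0.028775] = -1.9707 m/s.
|v| = 1.9707 m/s.

1.97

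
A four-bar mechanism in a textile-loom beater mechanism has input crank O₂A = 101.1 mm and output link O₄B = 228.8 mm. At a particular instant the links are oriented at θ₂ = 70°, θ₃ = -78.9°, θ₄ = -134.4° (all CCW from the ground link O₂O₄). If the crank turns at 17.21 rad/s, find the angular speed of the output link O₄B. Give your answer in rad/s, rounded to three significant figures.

4.77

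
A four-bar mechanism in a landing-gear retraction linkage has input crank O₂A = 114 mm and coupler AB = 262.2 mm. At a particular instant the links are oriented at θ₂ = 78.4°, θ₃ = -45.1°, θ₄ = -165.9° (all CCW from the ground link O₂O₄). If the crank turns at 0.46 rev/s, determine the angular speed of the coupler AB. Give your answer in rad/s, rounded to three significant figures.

1.32

ω₂ = 2.89 rad/s (from 0.46 rev/s).
Differentiating the loop-closure r₂e^{iθ₂}+r₃e^{iθ₃}=r₁+r₄e^{iθ₄} gives r₂ω₂e^{iθ₂}+r₃ω₃e^{iθ₃}=r₄ω₄e^{iθ₄}.
Eliminating the other unknown: ω₃ = r₂ω₂ sin(θ₄−θ₂) / [r₃ sin(θ₃−θ₄)].
Numerator sine = +0.90108; denominator sine = +0.85896.
Result = 0.114·2.89·(+0.90108) / (0.2622·(+0.85896)) = +1.3183 rad/s; magnitude 1.3183 rad/s.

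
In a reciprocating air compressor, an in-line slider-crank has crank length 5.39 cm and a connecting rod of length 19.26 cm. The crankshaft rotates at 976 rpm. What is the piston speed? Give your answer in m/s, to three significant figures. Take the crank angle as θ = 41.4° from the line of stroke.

ω = 2π·976/60 = 102.2 rad/s
For an in-line slider-crank, x = r cosθ + √(L² − r² sin²θ), so v = −rω sinθ·[1 + r cosθ/√(L² − r² sin²θ)].
With r = 0.0539 m, L = 0.1926 m, θ = 41.4°: √(L² − r² sin²θ) = 0.18927 m.
v = −0.0539·102.2·0.66131·[1 + 0.0539·0.75011/0.18927] = -4.4213 m/s.
|v| = 4.4213 m/s.

4.42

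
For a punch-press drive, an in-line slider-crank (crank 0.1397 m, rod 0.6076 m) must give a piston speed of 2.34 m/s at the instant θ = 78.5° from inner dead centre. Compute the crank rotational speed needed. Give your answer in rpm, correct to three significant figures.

For an in-line slider-crank, |v_piston| = rω|sinθ|·[1 + r cosθ/√(L² − r² sin²θ)].
With r = 0.1397 m, L = 0.6076 m, θ = 78.5°: the bracketed kinematic factor |dx/dθ| = 0.14334 m.
ω = v/|dx/dθ| = 2.34/0.14334 = 16.325 rad/s.
N = 60ω/(2π) = 155.89 rpm.

156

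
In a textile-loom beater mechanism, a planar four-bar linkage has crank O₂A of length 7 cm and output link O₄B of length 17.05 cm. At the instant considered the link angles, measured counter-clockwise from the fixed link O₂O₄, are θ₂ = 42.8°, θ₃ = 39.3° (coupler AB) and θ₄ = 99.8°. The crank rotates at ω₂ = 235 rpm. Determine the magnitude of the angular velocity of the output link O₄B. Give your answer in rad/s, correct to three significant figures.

0.709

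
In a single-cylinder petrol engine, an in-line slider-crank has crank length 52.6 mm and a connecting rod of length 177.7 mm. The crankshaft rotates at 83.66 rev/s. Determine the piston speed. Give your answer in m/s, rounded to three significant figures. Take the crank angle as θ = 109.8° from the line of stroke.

23.3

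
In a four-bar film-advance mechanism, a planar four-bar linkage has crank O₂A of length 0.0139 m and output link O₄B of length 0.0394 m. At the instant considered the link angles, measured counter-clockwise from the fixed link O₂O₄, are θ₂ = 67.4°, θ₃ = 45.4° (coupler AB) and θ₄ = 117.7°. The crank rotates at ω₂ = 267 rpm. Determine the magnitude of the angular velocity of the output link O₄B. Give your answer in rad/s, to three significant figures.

3.88

ω₂ = 27.96 rad/s (from 267 rpm).
Differentiating the loop-closure r₂e^{iθ₂}+r₃e^{iθ₃}=r₁+r₄e^{iθ₄} gives r₂ω₂e^{iθ₂}+r₃ω₃e^{iθ₃}=r₄ω₄e^{iθ₄}.
Eliminating the other unknown: ω₄ = r₂ω₂ sin(θ₂−θ₃) / [r₄ sin(θ₄−θ₃)].
Numerator sine = +0.37461; denominator sine = +0.95266.
Result = 0.0139·27.96·(+0.37461) / (0.0394·(+0.95266)) = +3.8788 rad/s; magnitude 3.8788 rad/s.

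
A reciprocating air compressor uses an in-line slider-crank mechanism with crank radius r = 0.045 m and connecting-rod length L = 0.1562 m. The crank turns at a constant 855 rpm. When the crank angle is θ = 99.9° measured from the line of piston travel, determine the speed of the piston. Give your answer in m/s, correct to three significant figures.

3.76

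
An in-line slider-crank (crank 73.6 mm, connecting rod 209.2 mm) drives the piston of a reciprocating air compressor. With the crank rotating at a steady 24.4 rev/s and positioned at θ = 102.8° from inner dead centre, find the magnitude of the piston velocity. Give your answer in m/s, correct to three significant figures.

ω = 2π·24.4 = 153.3 rad/s
For an in-line slider-crank, x = r cosθ + √(L² − r² sin²θ), so v = −rω sinθ·[1 + r cosθ/√(L² − r² sin²θ)].
With r = 0.0736 m, L = 0.2092 m, θ = 102.8°: √(L² − r² sin²θ) = 0.1965 m.
v = −0.0736·153.3·0.97515·[1 + 0.0736·-0.22155/0.1965] = -10.09 m/s.
|v| = 10.09 m/s.

10.1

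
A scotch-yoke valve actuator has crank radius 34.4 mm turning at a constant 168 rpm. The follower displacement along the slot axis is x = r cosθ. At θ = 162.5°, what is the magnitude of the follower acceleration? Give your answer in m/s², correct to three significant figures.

ω = 17.59 rad/s (from 168 rpm).
x = r cosθ ⇒ ẍ = −rω² cosθ (ω constant).
|a| = rω²|cosθ| = 0.0344·(17.59)²·|cos 162.5°| = 10.154 m/s².

10.2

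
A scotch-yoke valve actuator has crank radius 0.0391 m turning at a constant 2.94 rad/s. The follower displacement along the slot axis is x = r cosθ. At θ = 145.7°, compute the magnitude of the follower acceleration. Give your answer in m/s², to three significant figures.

ω = 2.94 rad/s
x = r cosθ ⇒ ẍ = −rω² cosθ (ω constant).
|a| = rω²|cosθ| = 0.0391·(2.94)²·|cos 145.7°| = 0.27919 m/s².

0.279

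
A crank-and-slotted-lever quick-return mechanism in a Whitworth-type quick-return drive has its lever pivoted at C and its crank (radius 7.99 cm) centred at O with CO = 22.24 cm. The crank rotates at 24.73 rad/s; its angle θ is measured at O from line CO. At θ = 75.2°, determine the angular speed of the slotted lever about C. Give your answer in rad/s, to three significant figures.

ω = 24.73 rad/s
Crank pin A relative to C: A = (d + r cosθ, r sinθ); lever angle φ = atan2(r sinθ, d + r cosθ).
Differentiating tanφ: φ̇ = rω(d cosθ + r)/(d² + r² + 2dr cosθ).
d² + r² + 2dr cosθ = |CA|² = 0.0649242 m²;  d cosθ + r = +0.13671 m.
|ω_lever| = |0.0799·24.73·+0.13671| / 0.0649242 = 4.1607 rad/s.

4.16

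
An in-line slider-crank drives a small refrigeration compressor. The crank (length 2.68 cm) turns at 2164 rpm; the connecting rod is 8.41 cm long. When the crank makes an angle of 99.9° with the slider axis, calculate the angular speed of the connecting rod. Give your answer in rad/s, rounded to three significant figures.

ω = 226.6 rad/s (converted from 2164 rpm).
The rod makes angle φ with the slider axis where L sinφ = r sinθ; differentiating, L cosφ·φ̇ = r ω cosθ.
L cosφ = √(L² − r² sin²θ) = 0.079849 m.
|ω_rod| = r ω |cosθ| / √(L² − r² sin²θ) = 0.0268·226.6·0.17193/0.079849 = 13.077 rad/s.

13.1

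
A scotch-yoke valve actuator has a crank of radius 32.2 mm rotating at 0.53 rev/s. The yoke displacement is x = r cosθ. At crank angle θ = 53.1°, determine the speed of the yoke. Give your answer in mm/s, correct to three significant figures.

85.7

ω = 3.33 rad/s (from 0.53 rev/s).
x = r cosθ ⇒ ẋ = −rω sinθ.
|v| = rω|sinθ| = 0.0322·3.33·|sin 53.1°| = 0.085749 m/s = 85.749 mm/s.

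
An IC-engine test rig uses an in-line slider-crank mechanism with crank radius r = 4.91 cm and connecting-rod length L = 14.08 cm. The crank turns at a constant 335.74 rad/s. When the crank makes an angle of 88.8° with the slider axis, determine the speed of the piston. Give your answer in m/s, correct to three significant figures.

16.6

ω = 335.7 rad/s
For an in-line slider-crank, x = r cosθ + √(L² − r² sin²θ), so v = −rω sinθ·[1 + r cosθ/√(L² − r² sin²θ)].
With r = 0.0491 m, L = 0.1408 m, θ = 88.8°: √(L² − r² sin²θ) = 0.13197 m.
v = −0.0491·335.7·0.99978·[1 + 0.0491·0.02094/0.13197] = -16.61 m/s.
|v| = 16.61 m/s.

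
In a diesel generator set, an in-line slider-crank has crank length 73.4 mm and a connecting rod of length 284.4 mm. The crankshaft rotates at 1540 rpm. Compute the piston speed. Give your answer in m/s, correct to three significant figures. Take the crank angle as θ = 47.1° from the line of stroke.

ω = 2π·1540/60 = 161.3 rad/s
For an in-line slider-crank, x = r cosθ + √(L² − r² sin²θ), so v = −rω sinθ·[1 + r cosθ/√(L² − r² sin²θ)].
With r = 0.0734 m, L = 0.2844 m, θ = 47.1°: √(L² − r² sin²θ) = 0.27927 m.
v = −0.0734·161.3·0.73254·[1 + 0.0734·0.68072/0.27927] = -10.223 m/s.
|v| = 10.223 m/s.

10.2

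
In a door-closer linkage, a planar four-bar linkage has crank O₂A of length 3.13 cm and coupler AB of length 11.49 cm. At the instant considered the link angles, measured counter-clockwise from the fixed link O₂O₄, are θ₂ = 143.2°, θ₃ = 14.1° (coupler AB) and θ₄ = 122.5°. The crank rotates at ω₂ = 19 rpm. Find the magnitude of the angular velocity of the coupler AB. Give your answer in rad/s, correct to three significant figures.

ω₂ = 1.99 rad/s (from 19 rpm).
Differentiating the loop-closure r₂e^{iθ₂}+r₃e^{iθ₃}=r₁+r₄e^{iθ₄} gives r₂ω₂e^{iθ₂}+r₃ω₃e^{iθ₃}=r₄ω₄e^{iθ₄}.
Eliminating the other unknown: ω₃ = r₂ω₂ sin(θ₄−θ₂) / [r₃ sin(θ₃−θ₄)].
Numerator sine = -0.35347; denominator sine = -0.94888.
Result = 0.0313·1.99·(-0.35347) / (0.1149·(-0.94888)) = +0.20191 rad/s; magnitude 0.20191 rad/s.

0.202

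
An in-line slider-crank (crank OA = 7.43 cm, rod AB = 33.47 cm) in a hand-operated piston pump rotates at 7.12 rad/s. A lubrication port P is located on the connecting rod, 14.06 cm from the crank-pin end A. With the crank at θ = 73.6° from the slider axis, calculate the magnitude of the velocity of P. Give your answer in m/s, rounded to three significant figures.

0.528

ω = 7.12 rad/s.  Crank-pin speed |V_A| = rω = 0.52902 m/s, perpendicular to OA.
Rod angle: sinφ = −(r/L) sinθ ⇒ φ = -12.296°; ω_rod = −rω cosθ/√(L²−r²sin²θ) = -0.45674 rad/s.
V_P = V_A + ω_rod × AP, with AP = 0.1406 m along the rod.
Components: V_Px = −rω sinθ − a·ω_rod·sinφ = -0.52117 m/s;  V_Py = rω cosθ + a·ω_rod·cosφ = +0.086619 m/s.
|V_P| = √(V_Px² + V_Py²) = 0.52832 m/s.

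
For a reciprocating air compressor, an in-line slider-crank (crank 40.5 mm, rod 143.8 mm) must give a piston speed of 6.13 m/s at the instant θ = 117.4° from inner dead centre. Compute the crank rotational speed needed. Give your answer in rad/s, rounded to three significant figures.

197

For an in-line slider-crank, |v_piston| = rω|sinθ|·[1 + r cosθ/√(L² − r² sin²θ)].
With r = 0.0405 m, L = 0.1438 m, θ = 117.4°: the bracketed kinematic factor |dx/dθ| = 0.031143 m.
ω = v/|dx/dθ| = 6.13/0.031143 = 196.83 rad/s.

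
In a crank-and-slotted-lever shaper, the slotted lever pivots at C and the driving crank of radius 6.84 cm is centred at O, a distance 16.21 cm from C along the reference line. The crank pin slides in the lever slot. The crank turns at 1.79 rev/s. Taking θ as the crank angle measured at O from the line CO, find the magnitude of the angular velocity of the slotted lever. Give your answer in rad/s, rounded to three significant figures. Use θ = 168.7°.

7.56

ω = 11.25 rad/s (from 1.79 rev/s).
Crank pin A relative to C: A = (d + r cosθ, r sinθ); lever angle φ = atan2(r sinθ, d + r cosθ).
Differentiating tanφ: φ̇ = rω(d cosθ + r)/(d² + r² + 2dr cosθ).
d² + r² + 2dr cosθ = |CA|² = 0.00920957 m²;  d cosθ + r = -0.090558 m.
|ω_lever| = |0.0684·11.25·-0.090558| / 0.00920957 = 7.5644 rad/s.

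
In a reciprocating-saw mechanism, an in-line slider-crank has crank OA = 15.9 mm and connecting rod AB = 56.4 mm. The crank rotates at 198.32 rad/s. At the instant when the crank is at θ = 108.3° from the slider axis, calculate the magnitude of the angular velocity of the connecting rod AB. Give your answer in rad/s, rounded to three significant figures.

18.2

ω = 198.3 rad/s
The rod makes angle φ with the slider axis where L sinφ = r sinθ; differentiating, L cosφ·φ̇ = r ω cosθ.
L cosφ = √(L² − r² sin²θ) = 0.054342 m.
|ω_rod| = r ω |cosθ| / √(L² − r² sin²θ) = 0.0159·198.3·0.31399/0.054342 = 18.22 rad/s.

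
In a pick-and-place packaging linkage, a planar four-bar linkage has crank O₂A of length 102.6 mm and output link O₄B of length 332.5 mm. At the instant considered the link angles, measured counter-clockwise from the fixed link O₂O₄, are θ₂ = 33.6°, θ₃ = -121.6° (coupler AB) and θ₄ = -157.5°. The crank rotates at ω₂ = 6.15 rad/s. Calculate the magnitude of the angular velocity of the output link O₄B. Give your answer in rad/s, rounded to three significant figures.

1.36

ω₂ = 6.15 rad/s
Differentiating the loop-closure r₂e^{iθ₂}+r₃e^{iθ₃}=r₁+r₄e^{iθ₄} gives r₂ω₂e^{iθ₂}+r₃ω₃e^{iθ₃}=r₄ω₄e^{iθ₄}.
Eliminating the other unknown: ω₄ = r₂ω₂ sin(θ₂−θ₃) / [r₄ sin(θ₄−θ₃)].
Numerator sine = +0.41945; denominator sine = -0.58637.
Result = 0.1026·6.15·(+0.41945) / (0.3325·(-0.58637)) = -1.3575 rad/s; magnitude 1.3575 rad/s.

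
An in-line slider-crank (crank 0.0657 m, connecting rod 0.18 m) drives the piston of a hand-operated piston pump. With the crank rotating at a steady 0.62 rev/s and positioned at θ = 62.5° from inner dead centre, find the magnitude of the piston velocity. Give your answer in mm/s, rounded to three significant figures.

ω = 2π·0.62 = 3.896 rad/s
For an in-line slider-crank, x = r cosθ + √(L² − r² sin²θ), so v = −rω sinθ·[1 + r cosθ/√(L² − r² sin²θ)].
With r = 0.0657 m, L = 0.18 m, θ = 62.5°: √(L² − r² sin²θ) = 0.17031 m.
v = −0.0657·3.896·0.88701·[1 + 0.0657·0.46175/0.17031] = -0.26746 m/s.
|v| = 0.26746 m/s = 267.46 mm/s.

267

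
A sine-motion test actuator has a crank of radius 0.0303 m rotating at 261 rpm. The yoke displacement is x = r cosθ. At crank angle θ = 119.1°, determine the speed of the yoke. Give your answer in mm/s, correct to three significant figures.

ω = 27.33 rad/s (from 261 rpm).
x = r cosθ ⇒ ẋ = −rω sinθ.
|v| = rω|sinθ| = 0.0303·27.33·|sin 119.1°| = 0.72362 m/s = 723.62 mm/s.

724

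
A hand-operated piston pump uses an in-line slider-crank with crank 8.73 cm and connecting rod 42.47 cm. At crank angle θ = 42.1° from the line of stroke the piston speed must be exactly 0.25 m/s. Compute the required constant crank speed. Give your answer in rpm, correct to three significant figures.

35.3

For an in-line slider-crank, |v_piston| = rω|sinθ|·[1 + r cosθ/√(L² − r² sin²θ)].
With r = 0.0873 m, L = 0.4247 m, θ = 42.1°: the bracketed kinematic factor |dx/dθ| = 0.067541 m.
ω = v/|dx/dθ| = 0.25/0.067541 = 3.7015 rad/s.
N = 60ω/(2π) = 35.346 rpm.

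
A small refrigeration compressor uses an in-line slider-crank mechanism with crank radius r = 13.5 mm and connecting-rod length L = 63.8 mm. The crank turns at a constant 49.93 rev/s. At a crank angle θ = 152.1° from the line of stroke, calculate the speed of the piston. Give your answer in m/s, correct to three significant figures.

ω = 2π·49.9 = 313.7 rad/s
For an in-line slider-crank, x = r cosθ + √(L² − r² sin²θ), so v = −rω sinθ·[1 + r cosθ/√(L² − r² sin²θ)].
With r = 0.0135 m, L = 0.0638 m, θ = 152.1°: √(L² − r² sin²θ) = 0.063486 m.
v = −0.0135·313.7·0.46793·[1 + 0.0135·-0.88377/0.063486] = -1.6094 m/s.
|v| = 1.6094 m/s.

1.61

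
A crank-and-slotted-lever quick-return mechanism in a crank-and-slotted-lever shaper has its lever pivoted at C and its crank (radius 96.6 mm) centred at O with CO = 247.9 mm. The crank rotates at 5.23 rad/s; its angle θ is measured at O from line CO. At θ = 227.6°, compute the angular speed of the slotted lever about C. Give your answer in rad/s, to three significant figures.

ω = 5.23 rad/s
Crank pin A relative to C: A = (d + r cosθ, r sinθ); lever angle φ = atan2(r sinθ, d + r cosθ).
Differentiating tanφ: φ̇ = rω(d cosθ + r)/(d² + r² + 2dr cosθ).
d² + r² + 2dr cosθ = |CA|² = 0.0384907 m²;  d cosθ + r = -0.07056 m.
|ω_lever| = |0.0966·5.23·-0.07056| / 0.0384907 = 0.92614 rad/s.

0.926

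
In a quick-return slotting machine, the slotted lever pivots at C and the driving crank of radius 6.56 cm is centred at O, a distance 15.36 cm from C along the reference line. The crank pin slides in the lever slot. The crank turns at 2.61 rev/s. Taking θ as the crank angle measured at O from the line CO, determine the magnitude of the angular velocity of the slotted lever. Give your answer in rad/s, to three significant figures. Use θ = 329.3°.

4.70

ω = 16.4 rad/s (from 2.61 rev/s).
Crank pin A relative to C: A = (d + r cosθ, r sinθ); lever angle φ = atan2(r sinθ, d + r cosθ).
Differentiating tanφ: φ̇ = rω(d cosθ + r)/(d² + r² + 2dr cosθ).
d² + r² + 2dr cosθ = |CA|² = 0.0452243 m²;  d cosθ + r = +0.19767 m.
|ω_lever| = |0.0656·16.4·+0.19767| / 0.0452243 = 4.7022 rad/s.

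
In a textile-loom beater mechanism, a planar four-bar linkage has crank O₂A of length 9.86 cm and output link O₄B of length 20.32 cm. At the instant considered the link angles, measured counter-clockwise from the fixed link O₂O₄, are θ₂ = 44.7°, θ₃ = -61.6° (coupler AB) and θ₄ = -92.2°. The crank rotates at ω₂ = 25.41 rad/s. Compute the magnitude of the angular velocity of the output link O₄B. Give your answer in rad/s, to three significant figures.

ω₂ = 25.41 rad/s
Differentiating the loop-closure r₂e^{iθ₂}+r₃e^{iθ₃}=r₁+r₄e^{iθ₄} gives r₂ω₂e^{iθ₂}+r₃ω₃e^{iθ₃}=r₄ω₄e^{iθ₄}.
Eliminating the other unknown: ω₄ = r₂ω₂ sin(θ₂−θ₃) / [r₄ sin(θ₄−θ₃)].
Numerator sine = +0.95981; denominator sine = -0.50904.
Result = 0.0986·25.41·(+0.95981) / (0.2032·(-0.50904)) = -23.248 rad/s; magnitude 23.248 rad/s.

23.2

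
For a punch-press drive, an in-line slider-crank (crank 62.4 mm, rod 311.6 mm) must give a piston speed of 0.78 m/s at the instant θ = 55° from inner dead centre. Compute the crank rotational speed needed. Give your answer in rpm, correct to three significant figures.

131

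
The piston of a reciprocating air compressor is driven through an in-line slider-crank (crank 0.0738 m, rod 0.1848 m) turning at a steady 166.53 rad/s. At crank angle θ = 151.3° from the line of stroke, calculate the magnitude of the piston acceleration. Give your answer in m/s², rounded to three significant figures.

1320

ω = 166.5 rad/s
x(θ) = r cosθ + √(L² − r² sin²θ); with ω constant, a = ω²·d²x/dθ².
d²x/dθ² = −r cosθ − r²(cos2θ)/√u − r⁴ sin²2θ/(4u^{3/2}),  u = L² − r² sin²θ = 0.032895 m².
Substituting r = 0.0738 m, L = 0.1848 m, θ = 151.3°: d²x/dθ² = +0.047672 m.
a = ω²·d²x/dθ² = (166.5)²·(+0.047672) = +1322.1 m/s²;  |a| = 1322.1 m/s².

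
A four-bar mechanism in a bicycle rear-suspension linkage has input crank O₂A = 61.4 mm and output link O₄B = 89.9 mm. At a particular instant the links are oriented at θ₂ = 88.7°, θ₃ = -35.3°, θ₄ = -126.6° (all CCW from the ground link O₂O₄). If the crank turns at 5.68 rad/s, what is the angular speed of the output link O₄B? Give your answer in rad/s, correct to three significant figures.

3.22

ω₂ = 5.68 rad/s
Differentiating the loop-closure r₂e^{iθ₂}+r₃e^{iθ₃}=r₁+r₄e^{iθ₄} gives r₂ω₂e^{iθ₂}+r₃ω₃e^{iθ₃}=r₄ω₄e^{iθ₄}.
Eliminating the other unknown: ω₄ = r₂ω₂ sin(θ₂−θ₃) / [r₄ sin(θ₄−θ₃)].
Numerator sine = +0.82904; denominator sine = -0.99974.
Result = 0.0614·5.68·(+0.82904) / (0.0899·(-0.99974)) = -3.2169 rad/s; magnitude 3.2169 rad/s.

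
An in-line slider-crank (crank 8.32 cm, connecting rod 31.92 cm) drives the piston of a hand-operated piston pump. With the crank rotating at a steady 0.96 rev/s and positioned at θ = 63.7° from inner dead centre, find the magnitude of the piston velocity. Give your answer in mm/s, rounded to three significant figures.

503

ω = 2π·0.96 = 6.032 rad/s
For an in-line slider-crank, x = r cosθ + √(L² − r² sin²θ), so v = −rω sinθ·[1 + r cosθ/√(L² − r² sin²θ)].
With r = 0.0832 m, L = 0.3192 m, θ = 63.7°: √(L² − r² sin²θ) = 0.31036 m.
v = −0.0832·6.032·0.89649·[1 + 0.0832·0.44307/0.31036] = -0.50334 m/s.
|v| = 0.50334 m/s = 503.34 mm/s.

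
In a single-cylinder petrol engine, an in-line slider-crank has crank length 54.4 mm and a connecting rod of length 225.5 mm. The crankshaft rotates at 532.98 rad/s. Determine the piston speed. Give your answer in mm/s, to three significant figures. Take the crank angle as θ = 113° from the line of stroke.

ω = 533 rad/s
For an in-line slider-crank, x = r cosθ + √(L² − r² sin²θ), so v = −rω sinθ·[1 + r cosθ/√(L² − r² sin²θ)].
With r = 0.0544 m, L = 0.2255 m, θ = 113°: √(L² − r² sin²θ) = 0.21987 m.
v = −0.0544·533·0.92050·[1 + 0.0544·-0.39073/0.21987] = -24.109 m/s.
|v| = 24.109 m/s = 24109 mm/s.

24100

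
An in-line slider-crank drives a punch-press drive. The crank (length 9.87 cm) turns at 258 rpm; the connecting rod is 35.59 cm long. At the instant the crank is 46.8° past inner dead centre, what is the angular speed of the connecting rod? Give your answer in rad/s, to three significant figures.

5.24

ω = 27.02 rad/s (converted from 258 rpm).
The rod makes angle φ with the slider axis where L sinφ = r sinθ; differentiating, L cosφ·φ̇ = r ω cosθ.
L cosφ = √(L² − r² sin²θ) = 0.34855 m.
|ω_rod| = r ω |cosθ| / √(L² − r² sin²θ) = 0.0987·27.02·0.68455/0.34855 = 5.2372 rad/s.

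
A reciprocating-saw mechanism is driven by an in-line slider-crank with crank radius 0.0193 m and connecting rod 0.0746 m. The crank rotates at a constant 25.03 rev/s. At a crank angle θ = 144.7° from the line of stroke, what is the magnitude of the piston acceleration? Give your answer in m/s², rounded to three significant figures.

ω = 2π·25 = 157.3 rad/s
x(θ) = r cosθ + √(L² − r² sin²θ); with ω constant, a = ω²·d²x/dθ².
d²x/dθ² = −r cosθ − r²(cos2θ)/√u − r⁴ sin²2θ/(4u^{3/2}),  u = L² − r² sin²θ = 0.00544078 m².
Substituting r = 0.0193 m, L = 0.0746 m, θ = 144.7°: d²x/dθ² = +0.013997 m.
a = ω²·d²x/dθ² = (157.3)²·(+0.013997) = +346.2 m/s²;  |a| = 346.2 m/s².

346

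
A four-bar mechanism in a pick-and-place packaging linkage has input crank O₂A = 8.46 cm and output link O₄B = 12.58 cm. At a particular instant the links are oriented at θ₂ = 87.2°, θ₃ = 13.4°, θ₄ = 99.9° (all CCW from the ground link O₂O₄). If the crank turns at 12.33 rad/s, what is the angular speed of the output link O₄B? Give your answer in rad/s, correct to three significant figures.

7.98

ω₂ = 12.33 rad/s
Differentiating the loop-closure r₂e^{iθ₂}+r₃e^{iθ₃}=r₁+r₄e^{iθ₄} gives r₂ω₂e^{iθ₂}+r₃ω₃e^{iθ₃}=r₄ω₄e^{iθ₄}.
Eliminating the other unknown: ω₄ = r₂ω₂ sin(θ₂−θ₃) / [r₄ sin(θ₄−θ₃)].
Numerator sine = +0.96029; denominator sine = +0.99813.
Result = 0.0846·12.33·(+0.96029) / (0.1258·(+0.99813)) = +7.9775 rad/s; magnitude 7.9775 rad/s.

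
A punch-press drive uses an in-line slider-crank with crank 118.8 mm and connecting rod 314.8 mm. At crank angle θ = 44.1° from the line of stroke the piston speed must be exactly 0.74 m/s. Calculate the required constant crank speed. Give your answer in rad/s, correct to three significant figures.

6.99

For an in-line slider-crank, |v_piston| = rω|sinθ|·[1 + r cosθ/√(L² − r² sin²θ)].
With r = 0.1188 m, L = 0.3148 m, θ = 44.1°: the bracketed kinematic factor |dx/dθ| = 0.10589 m.
ω = v/|dx/dθ| = 0.74/0.10589 = 6.9881 rad/s.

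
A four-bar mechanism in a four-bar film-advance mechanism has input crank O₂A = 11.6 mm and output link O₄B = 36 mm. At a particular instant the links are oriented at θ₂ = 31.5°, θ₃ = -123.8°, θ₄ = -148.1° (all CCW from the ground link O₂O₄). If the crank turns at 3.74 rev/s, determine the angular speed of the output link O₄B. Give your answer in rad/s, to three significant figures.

7.69

ω₂ = 23.5 rad/s (from 3.74 rev/s).
Differentiating the loop-closure r₂e^{iθ₂}+r₃e^{iθ₃}=r₁+r₄e^{iθ₄} gives r₂ω₂e^{iθ₂}+r₃ω₃e^{iθ₃}=r₄ω₄e^{iθ₄}.
Eliminating the other unknown: ω₄ = r₂ω₂ sin(θ₂−θ₃) / [r₄ sin(θ₄−θ₃)].
Numerator sine = +0.41787; denominator sine = -0.41151.
Result = 0.0116·23.5·(+0.41787) / (0.036·(-0.41151)) = -7.6888 rad/s; magnitude 7.6888 rad/s.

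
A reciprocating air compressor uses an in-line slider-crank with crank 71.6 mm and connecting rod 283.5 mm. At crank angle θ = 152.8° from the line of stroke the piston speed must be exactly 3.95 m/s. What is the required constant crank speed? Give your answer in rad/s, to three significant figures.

For an in-line slider-crank, |v_piston| = rω|sinθ|·[1 + r cosθ/√(L² − r² sin²θ)].
With r = 0.0716 m, L = 0.2835 m, θ = 152.8°: the bracketed kinematic factor |dx/dθ| = 0.025327 m.
ω = v/|dx/dθ| = 3.95/0.025327 = 155.96 rad/s.

156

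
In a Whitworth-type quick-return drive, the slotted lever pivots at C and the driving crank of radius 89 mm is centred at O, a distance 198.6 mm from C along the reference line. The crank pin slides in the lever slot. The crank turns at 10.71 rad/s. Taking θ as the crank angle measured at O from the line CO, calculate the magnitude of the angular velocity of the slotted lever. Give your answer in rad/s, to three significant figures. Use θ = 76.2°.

2.33

ω = 10.71 rad/s
Crank pin A relative to C: A = (d + r cosθ, r sinθ); lever angle φ = atan2(r sinθ, d + r cosθ).
Differentiating tanφ: φ̇ = rω(d cosθ + r)/(d² + r² + 2dr cosθ).
d² + r² + 2dr cosθ = |CA|² = 0.0557953 m²;  d cosθ + r = +0.13637 m.
|ω_lever| = |0.089·10.71·+0.13637| / 0.0557953 = 2.3298 rad/s.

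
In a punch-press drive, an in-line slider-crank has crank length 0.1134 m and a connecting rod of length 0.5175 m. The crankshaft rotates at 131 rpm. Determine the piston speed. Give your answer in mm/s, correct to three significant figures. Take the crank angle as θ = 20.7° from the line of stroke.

663

ω = 2π·131/60 = 13.72 rad/s
For an in-line slider-crank, x = r cosθ + √(L² − r² sin²θ), so v = −rω sinθ·[1 + r cosθ/√(L² − r² sin²θ)].
With r = 0.1134 m, L = 0.5175 m, θ = 20.7°: √(L² − r² sin²θ) = 0.51595 m.
v = −0.1134·13.72·0.35347·[1 + 0.1134·0.93544/0.51595] = -0.66294 m/s.
|v| = 0.66294 m/s = 662.94 mm/s.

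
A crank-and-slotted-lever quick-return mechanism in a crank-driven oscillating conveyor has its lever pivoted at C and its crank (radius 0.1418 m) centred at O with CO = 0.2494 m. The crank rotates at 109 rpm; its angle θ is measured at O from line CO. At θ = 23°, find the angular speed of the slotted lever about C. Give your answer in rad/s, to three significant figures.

4.08

ω = 11.41 rad/s (from 109 rpm).
Crank pin A relative to C: A = (d + r cosθ, r sinθ); lever angle φ = atan2(r sinθ, d + r cosθ).
Differentiating tanφ: φ̇ = rω(d cosθ + r)/(d² + r² + 2dr cosθ).
d² + r² + 2dr cosθ = |CA|² = 0.147415 m²;  d cosθ + r = +0.37137 m.
|ω_lever| = |0.1418·11.41·+0.37137| / 0.147415 = 4.0776 rad/s.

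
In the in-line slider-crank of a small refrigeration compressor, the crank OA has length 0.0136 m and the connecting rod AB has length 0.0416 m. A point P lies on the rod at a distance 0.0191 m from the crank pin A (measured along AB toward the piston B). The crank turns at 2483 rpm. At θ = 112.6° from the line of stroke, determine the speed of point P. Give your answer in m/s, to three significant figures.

ω = 260 rad/s.  Crank-pin speed |V_A| = rω = 3.5363 m/s, perpendicular to OA.
Rod angle: sinφ = −(r/L) sinθ ⇒ φ = -17.567°; ω_rod = −rω cosθ/√(L²−r²sin²θ) = +34.265 rad/s.
V_P = V_A + ω_rod × AP, with AP = 0.0191 m along the rod.
Components: V_Px = −rω sinθ − a·ω_rod·sinφ = -3.0672 m/s;  V_Py = rω cosθ + a·ω_rod·cosφ = -0.73502 m/s.
|V_P| = √(V_Px² + V_Py²) = 3.154 m/s.

3.15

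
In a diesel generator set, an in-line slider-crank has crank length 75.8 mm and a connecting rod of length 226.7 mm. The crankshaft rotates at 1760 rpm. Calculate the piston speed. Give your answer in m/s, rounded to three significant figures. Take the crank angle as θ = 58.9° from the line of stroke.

ω = 2π·1760/60 = 184.3 rad/s
For an in-line slider-crank, x = r cosθ + √(L² − r² sin²θ), so v = −rω sinθ·[1 + r cosθ/√(L² − r² sin²θ)].
With r = 0.0758 m, L = 0.2267 m, θ = 58.9°: √(L² − r² sin²θ) = 0.21721 m.
v = −0.0758·184.3·0.85627·[1 + 0.0758·0.51653/0.21721] = -14.119 m/s.
|v| = 14.119 m/s.

14.1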